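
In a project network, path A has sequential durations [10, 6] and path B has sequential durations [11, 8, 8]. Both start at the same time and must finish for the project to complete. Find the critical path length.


Path A total = 10 + 6 = 16
Path B total = 11 + 8 + 8 = 27
Critical path = longest path = max(16, 27) = 27

27


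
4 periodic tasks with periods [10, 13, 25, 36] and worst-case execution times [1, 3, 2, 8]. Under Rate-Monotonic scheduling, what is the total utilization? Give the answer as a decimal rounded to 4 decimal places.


Compute individual utilizations (exact fractions):
  Task 1: C/T = 1/10 (approx. 0.1)
  Task 2: C/T = 3/13 (approx. 0.2308)
  Task 3: C/T = 2/25 (approx. 0.08)
  Task 4: C/T = 8/36 = 2/9 (approx. 0.2222)
Total utilization U = 1/10 + 3/13 + 2/25 + 2/9 = 3703/5850
Rounded to 4 decimal places: U = 0.6330
RM (Liu & Layland) bound for 4 tasks = 0.756828; compare with U = 3703/5850 (approx. 0.632991)
U <= bound, so schedulable by RM sufficient condition.

0.6330


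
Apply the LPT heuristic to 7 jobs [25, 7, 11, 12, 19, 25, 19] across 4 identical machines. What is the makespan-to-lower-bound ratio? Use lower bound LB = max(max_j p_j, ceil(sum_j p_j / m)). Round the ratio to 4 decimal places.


LPT order: [25, 25, 19, 19, 12, 11, 7]
Machine loads after assignment: [32, 25, 31, 30]
LPT makespan = 32
Lower bound = max(max_job, ceil(total/4)) = max(25, 30) = 30
Ratio = 32 / 30 = 1.0667

1.0667


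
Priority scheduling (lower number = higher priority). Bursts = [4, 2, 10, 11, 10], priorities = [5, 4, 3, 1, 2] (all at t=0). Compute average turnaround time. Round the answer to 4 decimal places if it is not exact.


Sort by priority (ascending = highest first):
Order: [(1, 11), (2, 10), (3, 10), (4, 2), (5, 4)]
Completion times:
  Priority 1, burst=11, C=11
  Priority 2, burst=10, C=21
  Priority 3, burst=10, C=31
  Priority 4, burst=2, C=33
  Priority 5, burst=4, C=37
Average turnaround = 133/5 = 26.6

26.6


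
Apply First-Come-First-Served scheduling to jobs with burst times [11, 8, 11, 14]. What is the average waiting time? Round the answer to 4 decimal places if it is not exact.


FCFS order (as given): [11, 8, 11, 14]
Waiting times:
  Job 1: wait = 0
  Job 2: wait = 11
  Job 3: wait = 19
  Job 4: wait = 30
Sum of waiting times = 60
Average waiting time = 60/4 = 15.0

15.0


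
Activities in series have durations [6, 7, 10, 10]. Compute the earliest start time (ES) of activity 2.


Activity 2 starts after activities 1 through 1 complete.
Predecessor durations: [6]
ES = 6 = 6

6


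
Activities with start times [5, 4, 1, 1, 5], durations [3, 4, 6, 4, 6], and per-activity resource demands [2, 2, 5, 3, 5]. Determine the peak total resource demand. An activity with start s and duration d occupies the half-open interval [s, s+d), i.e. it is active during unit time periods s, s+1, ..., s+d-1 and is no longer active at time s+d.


Each activity i is active on [start_i, start_i + duration_i).
Compute total resource usage per time slot:
  t=0: active resources = [], total = 0
  t=1: active resources = [5, 3], total = 8
  t=2: active resources = [5, 3], total = 8
  t=3: active resources = [5, 3], total = 8
  t=4: active resources = [2, 5, 3], total = 10
  t=5: active resources = [2, 2, 5, 5], total = 14
  t=6: active resources = [2, 2, 5, 5], total = 14
  t=7: active resources = [2, 2, 5], total = 9
  t=8: active resources = [5], total = 5
  t=9: active resources = [5], total = 5
  t=10: active resources = [5], total = 5
Peak resource demand = 14

14


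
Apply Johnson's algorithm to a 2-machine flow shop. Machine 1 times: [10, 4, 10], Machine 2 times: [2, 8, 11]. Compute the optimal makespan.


Apply Johnson's rule:
  Group 1 (a <= b): [(2, 4, 8), (3, 10, 11)]
  Group 2 (a > b): [(1, 10, 2)]
Optimal job order: [2, 3, 1]
Schedule:
  Job 2: M1 done at 4, M2 done at 12
  Job 3: M1 done at 14, M2 done at 25
  Job 1: M1 done at 24, M2 done at 27
Makespan = 27

27


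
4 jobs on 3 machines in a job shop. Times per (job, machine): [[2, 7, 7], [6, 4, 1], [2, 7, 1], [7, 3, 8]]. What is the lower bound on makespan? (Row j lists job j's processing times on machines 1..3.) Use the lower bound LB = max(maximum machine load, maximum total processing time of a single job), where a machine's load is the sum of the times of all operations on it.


Machine loads:
  Machine 1: 2 + 6 + 2 + 7 = 17
  Machine 2: 7 + 4 + 7 + 3 = 21
  Machine 3: 7 + 1 + 1 + 8 = 17
Max machine load = 21
Job totals:
  Job 1: 16
  Job 2: 11
  Job 3: 10
  Job 4: 18
Max job total = 18
Lower bound = max(21, 18) = 21

21


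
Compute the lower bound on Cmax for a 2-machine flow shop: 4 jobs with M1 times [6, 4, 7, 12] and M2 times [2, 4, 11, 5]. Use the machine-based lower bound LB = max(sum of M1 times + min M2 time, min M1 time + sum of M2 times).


LB1 = sum(M1 times) + min(M2 times) = 29 + 2 = 31
LB2 = min(M1 times) + sum(M2 times) = 4 + 22 = 26
Lower bound = max(LB1, LB2) = max(31, 26) = 31

31


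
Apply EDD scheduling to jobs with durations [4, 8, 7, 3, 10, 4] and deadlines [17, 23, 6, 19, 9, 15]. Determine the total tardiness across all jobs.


Sort by due date (EDD order): [(7, 6), (10, 9), (4, 15), (4, 17), (3, 19), (8, 23)]
Compute completion times and tardiness:
  Job 1: p=7, d=6, C=7, tardiness=max(0,7-6)=1
  Job 2: p=10, d=9, C=17, tardiness=max(0,17-9)=8
  Job 3: p=4, d=15, C=21, tardiness=max(0,21-15)=6
  Job 4: p=4, d=17, C=25, tardiness=max(0,25-17)=8
  Job 5: p=3, d=19, C=28, tardiness=max(0,28-19)=9
  Job 6: p=8, d=23, C=36, tardiness=max(0,36-23)=13
Total tardiness = 45

45


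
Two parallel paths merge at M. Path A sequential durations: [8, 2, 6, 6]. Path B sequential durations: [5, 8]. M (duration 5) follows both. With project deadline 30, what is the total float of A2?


Forward pass: ES(A2) = sum of predecessors on chain A = 8
EF = ES + duration = 8 + 2 = 10
Backward pass: LF(M) = deadline = 30; LS(M) = 30 - 5 = 25
LF(A2) = LS(M) - sum(successors on chain A) = 25 - 12 = 13
LS = LF - duration = 13 - 2 = 11
Total float = LS - ES = 11 - 8 = 3

3


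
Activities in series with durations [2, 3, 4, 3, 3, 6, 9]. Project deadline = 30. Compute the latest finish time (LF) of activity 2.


LF(activity 2) = deadline - sum of successor durations
Successors: activities 3 through 7 with durations [4, 3, 3, 6, 9]
Sum of successor durations = 25
LF = 30 - 25 = 5

5


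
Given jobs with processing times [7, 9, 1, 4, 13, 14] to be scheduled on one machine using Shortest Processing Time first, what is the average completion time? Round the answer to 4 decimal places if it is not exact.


Sort jobs by processing time (SPT order): [1, 4, 7, 9, 13, 14]
Compute completion times sequentially:
  Job 1: processing = 1, completes at 1
  Job 2: processing = 4, completes at 5
  Job 3: processing = 7, completes at 12
  Job 4: processing = 9, completes at 21
  Job 5: processing = 13, completes at 34
  Job 6: processing = 14, completes at 48
Sum of completion times = 121
Average completion time = 121/6 = 20.1667

20.1667


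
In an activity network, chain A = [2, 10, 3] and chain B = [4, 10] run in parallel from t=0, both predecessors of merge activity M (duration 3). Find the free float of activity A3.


ES(A3) = sum of predecessors on chain A = 12
EF(A3) = ES + duration = 12 + 3 = 15
Successor of A3 is M. ES(M) = max(sum(A), sum(B)) = max(15, 14) = 15
Free float = ES(successor) - EF(current) = 15 - 15 = 0

0


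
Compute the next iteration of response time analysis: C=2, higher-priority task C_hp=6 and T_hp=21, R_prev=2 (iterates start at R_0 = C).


R_next = C + ceil(R_prev / T_hp) * C_hp
ceil(2 / 21) = ceil(0.0952) = 1
Interference = 1 * 6 = 6
R_next = 2 + 6 = 8

8


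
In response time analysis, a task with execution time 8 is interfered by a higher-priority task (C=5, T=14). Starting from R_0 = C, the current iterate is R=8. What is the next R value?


R_next = C + ceil(R_prev / T_hp) * C_hp
ceil(8 / 14) = ceil(0.5714) = 1
Interference = 1 * 5 = 5
R_next = 8 + 5 = 13

13


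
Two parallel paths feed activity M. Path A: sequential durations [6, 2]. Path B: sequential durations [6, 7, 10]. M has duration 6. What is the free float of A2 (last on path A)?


ES(A2) = sum of predecessors on chain A = 6
EF(A2) = ES + duration = 6 + 2 = 8
Successor of A2 is M. ES(M) = max(sum(A), sum(B)) = max(8, 23) = 23
Free float = ES(successor) - EF(current) = 23 - 8 = 15

15


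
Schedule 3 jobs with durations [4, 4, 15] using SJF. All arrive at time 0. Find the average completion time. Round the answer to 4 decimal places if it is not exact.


SJF order (ascending): [4, 4, 15]
Completion times:
  Job 1: burst=4, C=4
  Job 2: burst=4, C=8
  Job 3: burst=15, C=23
Average completion = 35/3 = 11.6667

11.6667


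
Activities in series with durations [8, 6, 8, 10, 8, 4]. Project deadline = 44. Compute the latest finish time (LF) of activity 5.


LF(activity 5) = deadline - sum of successor durations
Successors: activities 6 through 6 with durations [4]
Sum of successor durations = 4
LF = 44 - 4 = 40

40


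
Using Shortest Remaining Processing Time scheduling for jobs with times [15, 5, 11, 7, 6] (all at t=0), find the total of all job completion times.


Since all jobs arrive at t=0, SRPT equals SPT ordering.
SPT order: [5, 6, 7, 11, 15]
Completion times:
  Job 1: p=5, C=5
  Job 2: p=6, C=11
  Job 3: p=7, C=18
  Job 4: p=11, C=29
  Job 5: p=15, C=44
Total completion time = 5 + 11 + 18 + 29 + 44 = 107

107


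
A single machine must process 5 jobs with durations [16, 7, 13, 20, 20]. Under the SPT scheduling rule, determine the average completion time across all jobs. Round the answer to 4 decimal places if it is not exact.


Sort jobs by processing time (SPT order): [7, 13, 16, 20, 20]
Compute completion times sequentially:
  Job 1: processing = 7, completes at 7
  Job 2: processing = 13, completes at 20
  Job 3: processing = 16, completes at 36
  Job 4: processing = 20, completes at 56
  Job 5: processing = 20, completes at 76
Sum of completion times = 195
Average completion time = 195/5 = 39.0

39.0


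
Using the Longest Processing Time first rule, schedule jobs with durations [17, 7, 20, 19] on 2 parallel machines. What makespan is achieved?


Sort jobs in decreasing order (LPT): [20, 19, 17, 7]
Assign each job to the least loaded machine:
  Machine 1: jobs [20, 7], load = 27
  Machine 2: jobs [19, 17], load = 36
Makespan = max load = 36

36


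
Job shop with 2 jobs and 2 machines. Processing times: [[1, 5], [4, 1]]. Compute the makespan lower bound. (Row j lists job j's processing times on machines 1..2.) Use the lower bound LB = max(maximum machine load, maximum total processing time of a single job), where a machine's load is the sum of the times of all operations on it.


Machine loads:
  Machine 1: 1 + 4 = 5
  Machine 2: 5 + 1 = 6
Max machine load = 6
Job totals:
  Job 1: 6
  Job 2: 5
Max job total = 6
Lower bound = max(6, 6) = 6

6


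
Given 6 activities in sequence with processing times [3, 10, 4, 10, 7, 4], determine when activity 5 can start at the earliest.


Activity 5 starts after activities 1 through 4 complete.
Predecessor durations: [3, 10, 4, 10]
ES = 3 + 10 + 4 + 10 = 27

27


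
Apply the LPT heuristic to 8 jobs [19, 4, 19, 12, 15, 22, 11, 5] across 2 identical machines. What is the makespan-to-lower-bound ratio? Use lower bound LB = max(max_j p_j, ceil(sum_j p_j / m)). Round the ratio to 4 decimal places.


LPT order: [22, 19, 19, 15, 12, 11, 5, 4]
Machine loads after assignment: [54, 53]
LPT makespan = 54
Lower bound = max(max_job, ceil(total/2)) = max(22, 54) = 54
Ratio = 54 / 54 = 1.0

1.0


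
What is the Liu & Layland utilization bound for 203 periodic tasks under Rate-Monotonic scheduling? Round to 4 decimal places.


Compute 2^(1/203) = 1.0034203542
Subtract 1: 1.0034203542 - 1 = 0.0034203542
Multiply by n: 203 * 0.0034203542 = 0.6943319026
Round to 4 dp: 0.6943

0.6943


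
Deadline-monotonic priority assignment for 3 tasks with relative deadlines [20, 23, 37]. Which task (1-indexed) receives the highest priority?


Sort tasks by relative deadline (ascending):
  Task 1: deadline = 20
  Task 2: deadline = 23
  Task 3: deadline = 37
Priority order (highest first): [1, 2, 3]
Highest priority task = 1

1


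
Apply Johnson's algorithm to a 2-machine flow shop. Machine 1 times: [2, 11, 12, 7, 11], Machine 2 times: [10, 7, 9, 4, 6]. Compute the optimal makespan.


Apply Johnson's rule:
  Group 1 (a <= b): [(1, 2, 10)]
  Group 2 (a > b): [(3, 12, 9), (2, 11, 7), (5, 11, 6), (4, 7, 4)]
Optimal job order: [1, 3, 2, 5, 4]
Schedule:
  Job 1: M1 done at 2, M2 done at 12
  Job 3: M1 done at 14, M2 done at 23
  Job 2: M1 done at 25, M2 done at 32
  Job 5: M1 done at 36, M2 done at 42
  Job 4: M1 done at 43, M2 done at 47
Makespan = 47

47


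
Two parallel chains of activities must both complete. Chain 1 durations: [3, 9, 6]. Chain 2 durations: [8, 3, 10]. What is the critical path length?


Path A total = 3 + 9 + 6 = 18
Path B total = 8 + 3 + 10 = 21
Critical path = longest path = max(18, 21) = 21

21


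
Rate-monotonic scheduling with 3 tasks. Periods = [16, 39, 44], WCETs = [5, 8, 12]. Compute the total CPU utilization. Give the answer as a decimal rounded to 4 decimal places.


Compute individual utilizations (exact fractions):
  Task 1: C/T = 5/16 (approx. 0.3125)
  Task 2: C/T = 8/39 (approx. 0.2051)
  Task 3: C/T = 12/44 = 3/11 (approx. 0.2727)
Total utilization U = 5/16 + 8/39 + 3/11 = 5425/6864
Rounded to 4 decimal places: U = 0.7904
RM (Liu & Layland) bound for 3 tasks = 0.779763; compare with U = 5425/6864 (approx. 0.790355)
bound < U <= 1, so the RM sufficient condition is not met (inconclusive; an exact test such as response-time analysis is needed).

0.7904


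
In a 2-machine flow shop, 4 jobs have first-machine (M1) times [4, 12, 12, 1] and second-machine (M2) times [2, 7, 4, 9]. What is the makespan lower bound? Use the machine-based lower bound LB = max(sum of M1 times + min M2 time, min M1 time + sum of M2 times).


LB1 = sum(M1 times) + min(M2 times) = 29 + 2 = 31
LB2 = min(M1 times) + sum(M2 times) = 1 + 22 = 23
Lower bound = max(LB1, LB2) = max(31, 23) = 31

31


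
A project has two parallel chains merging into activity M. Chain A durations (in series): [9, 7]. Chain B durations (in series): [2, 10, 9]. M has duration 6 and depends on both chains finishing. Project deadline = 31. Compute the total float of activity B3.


Forward pass: ES(B3) = sum of predecessors on chain B = 12
EF = ES + duration = 12 + 9 = 21
Backward pass: LF(M) = deadline = 31; LS(M) = 31 - 6 = 25
LF(B3) = LS(M) - sum(successors on chain B) = 25 - 0 = 25
LS = LF - duration = 25 - 9 = 16
Total float = LS - ES = 16 - 12 = 4

4


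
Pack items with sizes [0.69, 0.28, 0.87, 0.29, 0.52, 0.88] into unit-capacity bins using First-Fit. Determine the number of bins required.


Place items sequentially using First-Fit:
  Item 0.69 -> new Bin 1
  Item 0.28 -> Bin 1 (now 0.97)
  Item 0.87 -> new Bin 2
  Item 0.29 -> new Bin 3
  Item 0.52 -> Bin 3 (now 0.81)
  Item 0.88 -> new Bin 4
Total bins used = 4

4


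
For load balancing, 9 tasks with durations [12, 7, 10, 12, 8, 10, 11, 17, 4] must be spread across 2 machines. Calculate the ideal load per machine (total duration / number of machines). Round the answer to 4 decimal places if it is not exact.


Total processing time = 12 + 7 + 10 + 12 + 8 + 10 + 11 + 17 + 4 = 91
Number of machines = 2
Ideal balanced load = 91 / 2 = 45.5

45.5


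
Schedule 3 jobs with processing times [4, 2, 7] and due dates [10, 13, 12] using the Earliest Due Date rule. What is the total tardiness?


Sort by due date (EDD order): [(4, 10), (7, 12), (2, 13)]
Compute completion times and tardiness:
  Job 1: p=4, d=10, C=4, tardiness=max(0,4-10)=0
  Job 2: p=7, d=12, C=11, tardiness=max(0,11-12)=0
  Job 3: p=2, d=13, C=13, tardiness=max(0,13-13)=0
Total tardiness = 0

0


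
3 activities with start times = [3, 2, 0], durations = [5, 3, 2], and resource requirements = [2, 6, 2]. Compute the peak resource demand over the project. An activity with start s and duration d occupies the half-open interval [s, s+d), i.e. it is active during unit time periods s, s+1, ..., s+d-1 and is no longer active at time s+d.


Each activity i is active on [start_i, start_i + duration_i).
Compute total resource usage per time slot:
  t=0: active resources = [2], total = 2
  t=1: active resources = [2], total = 2
  t=2: active resources = [6], total = 6
  t=3: active resources = [2, 6], total = 8
  t=4: active resources = [2, 6], total = 8
  t=5: active resources = [2], total = 2
  t=6: active resources = [2], total = 2
  t=7: active resources = [2], total = 2
Peak resource demand = 8

8


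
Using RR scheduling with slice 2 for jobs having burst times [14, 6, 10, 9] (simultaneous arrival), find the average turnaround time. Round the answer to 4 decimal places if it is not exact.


Time quantum = 2
Execution trace:
  J1 runs 2 units, time = 2
  J2 runs 2 units, time = 4
  J3 runs 2 units, time = 6
  J4 runs 2 units, time = 8
  J1 runs 2 units, time = 10
  J2 runs 2 units, time = 12
  J3 runs 2 units, time = 14
  J4 runs 2 units, time = 16
  J1 runs 2 units, time = 18
  J2 runs 2 units, time = 20
  J3 runs 2 units, time = 22
  J4 runs 2 units, time = 24
  J1 runs 2 units, time = 26
  J3 runs 2 units, time = 28
  J4 runs 2 units, time = 30
  J1 runs 2 units, time = 32
  J3 runs 2 units, time = 34
  J4 runs 1 units, time = 35
  J1 runs 2 units, time = 37
  J1 runs 2 units, time = 39
Finish times: [39, 20, 34, 35]
Average turnaround = 128/4 = 32.0

32.0


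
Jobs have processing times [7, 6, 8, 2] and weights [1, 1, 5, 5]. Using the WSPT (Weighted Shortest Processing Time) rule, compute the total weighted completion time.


Compute p/w ratios and sort ascending (WSPT): [(2, 5), (8, 5), (6, 1), (7, 1)]
Compute weighted completion times:
  Job (p=2,w=5): C=2, w*C=5*2=10
  Job (p=8,w=5): C=10, w*C=5*10=50
  Job (p=6,w=1): C=16, w*C=1*16=16
  Job (p=7,w=1): C=23, w*C=1*23=23
Total weighted completion time = 99

99


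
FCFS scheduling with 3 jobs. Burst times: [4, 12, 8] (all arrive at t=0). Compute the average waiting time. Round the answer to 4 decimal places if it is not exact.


FCFS order (as given): [4, 12, 8]
Waiting times:
  Job 1: wait = 0
  Job 2: wait = 4
  Job 3: wait = 16
Sum of waiting times = 20
Average waiting time = 20/3 = 6.6667

6.6667


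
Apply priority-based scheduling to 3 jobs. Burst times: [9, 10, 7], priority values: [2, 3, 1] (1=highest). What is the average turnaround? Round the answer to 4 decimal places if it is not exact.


Sort by priority (ascending = highest first):
Order: [(1, 7), (2, 9), (3, 10)]
Completion times:
  Priority 1, burst=7, C=7
  Priority 2, burst=9, C=16
  Priority 3, burst=10, C=26
Average turnaround = 49/3 = 16.3333

16.3333


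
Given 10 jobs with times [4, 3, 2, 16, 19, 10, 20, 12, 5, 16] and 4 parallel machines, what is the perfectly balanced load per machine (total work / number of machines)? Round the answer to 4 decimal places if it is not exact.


Total processing time = 4 + 3 + 2 + 16 + 19 + 10 + 20 + 12 + 5 + 16 = 107
Number of machines = 4
Ideal balanced load = 107 / 4 = 26.75

26.75


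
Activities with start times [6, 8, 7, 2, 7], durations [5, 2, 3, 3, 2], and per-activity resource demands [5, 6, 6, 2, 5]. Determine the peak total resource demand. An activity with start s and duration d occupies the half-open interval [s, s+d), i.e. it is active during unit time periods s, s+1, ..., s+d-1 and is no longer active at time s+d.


Each activity i is active on [start_i, start_i + duration_i).
Compute total resource usage per time slot:
  t=0: active resources = [], total = 0
  t=1: active resources = [], total = 0
  t=2: active resources = [2], total = 2
  t=3: active resources = [2], total = 2
  t=4: active resources = [2], total = 2
  t=5: active resources = [], total = 0
  t=6: active resources = [5], total = 5
  t=7: active resources = [5, 6, 5], total = 16
  t=8: active resources = [5, 6, 6, 5], total = 22
  t=9: active resources = [5, 6, 6], total = 17
  t=10: active resources = [5], total = 5
Peak resource demand = 22

22


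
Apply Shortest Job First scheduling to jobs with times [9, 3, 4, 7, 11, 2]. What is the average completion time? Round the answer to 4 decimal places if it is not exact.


SJF order (ascending): [2, 3, 4, 7, 9, 11]
Completion times:
  Job 1: burst=2, C=2
  Job 2: burst=3, C=5
  Job 3: burst=4, C=9
  Job 4: burst=7, C=16
  Job 5: burst=9, C=25
  Job 6: burst=11, C=36
Average completion = 93/6 = 15.5

15.5


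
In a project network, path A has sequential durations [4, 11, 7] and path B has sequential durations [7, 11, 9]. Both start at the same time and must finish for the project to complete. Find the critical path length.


Path A total = 4 + 11 + 7 = 22
Path B total = 7 + 11 + 9 = 27
Critical path = longest path = max(22, 27) = 27

27


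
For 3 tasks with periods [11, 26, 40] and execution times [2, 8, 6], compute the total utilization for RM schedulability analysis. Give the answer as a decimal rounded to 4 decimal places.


Compute individual utilizations (exact fractions):
  Task 1: C/T = 2/11 (approx. 0.1818)
  Task 2: C/T = 8/26 = 4/13 (approx. 0.3077)
  Task 3: C/T = 6/40 = 3/20 (approx. 0.15)
Total utilization U = 2/11 + 4/13 + 3/20 = 1829/2860
Rounded to 4 decimal places: U = 0.6395
RM (Liu & Layland) bound for 3 tasks = 0.779763; compare with U = 1829/2860 (approx. 0.639510)
U <= bound, so schedulable by RM sufficient condition.

0.6395


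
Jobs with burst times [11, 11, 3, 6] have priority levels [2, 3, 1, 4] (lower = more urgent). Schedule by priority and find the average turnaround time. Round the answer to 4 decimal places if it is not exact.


Sort by priority (ascending = highest first):
Order: [(1, 3), (2, 11), (3, 11), (4, 6)]
Completion times:
  Priority 1, burst=3, C=3
  Priority 2, burst=11, C=14
  Priority 3, burst=11, C=25
  Priority 4, burst=6, C=31
Average turnaround = 73/4 = 18.25

18.25


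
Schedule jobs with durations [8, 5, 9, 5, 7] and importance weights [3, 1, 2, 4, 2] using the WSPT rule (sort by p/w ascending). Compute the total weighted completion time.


Compute p/w ratios and sort ascending (WSPT): [(5, 4), (8, 3), (7, 2), (9, 2), (5, 1)]
Compute weighted completion times:
  Job (p=5,w=4): C=5, w*C=4*5=20
  Job (p=8,w=3): C=13, w*C=3*13=39
  Job (p=7,w=2): C=20, w*C=2*20=40
  Job (p=9,w=2): C=29, w*C=2*29=58
  Job (p=5,w=1): C=34, w*C=1*34=34
Total weighted completion time = 191

191


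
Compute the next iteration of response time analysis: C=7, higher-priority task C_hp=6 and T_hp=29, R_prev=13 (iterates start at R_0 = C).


R_next = C + ceil(R_prev / T_hp) * C_hp
ceil(13 / 29) = ceil(0.4483) = 1
Interference = 1 * 6 = 6
R_next = 7 + 6 = 13
R_next = R_prev, so the iteration has converged (response time = 13).

13


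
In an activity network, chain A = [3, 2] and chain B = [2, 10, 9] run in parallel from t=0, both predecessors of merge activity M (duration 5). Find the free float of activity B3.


ES(B3) = sum of predecessors on chain B = 12
EF(B3) = ES + duration = 12 + 9 = 21
Successor of B3 is M. ES(M) = max(sum(A), sum(B)) = max(5, 21) = 21
Free float = ES(successor) - EF(current) = 21 - 21 = 0

0


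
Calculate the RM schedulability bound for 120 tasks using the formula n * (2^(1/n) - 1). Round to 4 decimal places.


Compute 2^(1/120) = 1.0057929411
Subtract 1: 1.0057929411 - 1 = 0.0057929411
Multiply by n: 120 * 0.0057929411 = 0.6951529320
Round to 4 dp: 0.6952

0.6952


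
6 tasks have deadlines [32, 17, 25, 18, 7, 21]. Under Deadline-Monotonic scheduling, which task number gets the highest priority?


Sort tasks by relative deadline (ascending):
  Task 5: deadline = 7
  Task 2: deadline = 17
  Task 4: deadline = 18
  Task 6: deadline = 21
  Task 3: deadline = 25
  Task 1: deadline = 32
Priority order (highest first): [5, 2, 4, 6, 3, 1]
Highest priority task = 5

5


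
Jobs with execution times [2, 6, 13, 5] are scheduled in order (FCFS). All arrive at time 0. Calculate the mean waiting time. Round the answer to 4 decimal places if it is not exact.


FCFS order (as given): [2, 6, 13, 5]
Waiting times:
  Job 1: wait = 0
  Job 2: wait = 2
  Job 3: wait = 8
  Job 4: wait = 21
Sum of waiting times = 31
Average waiting time = 31/4 = 7.75

7.75


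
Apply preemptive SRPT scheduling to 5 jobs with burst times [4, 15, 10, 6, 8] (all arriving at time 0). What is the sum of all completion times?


Since all jobs arrive at t=0, SRPT equals SPT ordering.
SPT order: [4, 6, 8, 10, 15]
Completion times:
  Job 1: p=4, C=4
  Job 2: p=6, C=10
  Job 3: p=8, C=18
  Job 4: p=10, C=28
  Job 5: p=15, C=43
Total completion time = 4 + 10 + 18 + 28 + 43 = 103

103


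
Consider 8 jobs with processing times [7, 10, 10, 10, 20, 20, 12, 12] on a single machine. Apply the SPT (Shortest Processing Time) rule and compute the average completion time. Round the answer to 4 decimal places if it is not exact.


Sort jobs by processing time (SPT order): [7, 10, 10, 10, 12, 12, 20, 20]
Compute completion times sequentially:
  Job 1: processing = 7, completes at 7
  Job 2: processing = 10, completes at 17
  Job 3: processing = 10, completes at 27
  Job 4: processing = 10, completes at 37
  Job 5: processing = 12, completes at 49
  Job 6: processing = 12, completes at 61
  Job 7: processing = 20, completes at 81
  Job 8: processing = 20, completes at 101
Sum of completion times = 380
Average completion time = 380/8 = 47.5

47.5


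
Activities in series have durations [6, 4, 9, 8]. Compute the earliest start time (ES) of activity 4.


Activity 4 starts after activities 1 through 3 complete.
Predecessor durations: [6, 4, 9]
ES = 6 + 4 + 9 = 19

19


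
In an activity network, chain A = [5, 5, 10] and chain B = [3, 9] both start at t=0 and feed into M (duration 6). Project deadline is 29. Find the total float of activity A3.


Forward pass: ES(A3) = sum of predecessors on chain A = 10
EF = ES + duration = 10 + 10 = 20
Backward pass: LF(M) = deadline = 29; LS(M) = 29 - 6 = 23
LF(A3) = LS(M) - sum(successors on chain A) = 23 - 0 = 23
LS = LF - duration = 23 - 10 = 13
Total float = LS - ES = 13 - 10 = 3

3


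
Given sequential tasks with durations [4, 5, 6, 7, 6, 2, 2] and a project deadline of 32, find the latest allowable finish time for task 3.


LF(activity 3) = deadline - sum of successor durations
Successors: activities 4 through 7 with durations [7, 6, 2, 2]
Sum of successor durations = 17
LF = 32 - 17 = 15

15


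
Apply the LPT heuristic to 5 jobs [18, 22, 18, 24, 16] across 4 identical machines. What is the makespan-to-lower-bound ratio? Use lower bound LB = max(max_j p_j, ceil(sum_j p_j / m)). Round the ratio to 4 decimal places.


LPT order: [24, 22, 18, 18, 16]
Machine loads after assignment: [24, 22, 34, 18]
LPT makespan = 34
Lower bound = max(max_job, ceil(total/4)) = max(24, 25) = 25
Ratio = 34 / 25 = 1.36

1.36


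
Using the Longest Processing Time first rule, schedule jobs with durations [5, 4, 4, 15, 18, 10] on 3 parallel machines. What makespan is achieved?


Sort jobs in decreasing order (LPT): [18, 15, 10, 5, 4, 4]
Assign each job to the least loaded machine:
  Machine 1: jobs [18], load = 18
  Machine 2: jobs [15, 4], load = 19
  Machine 3: jobs [10, 5, 4], load = 19
Makespan = max load = 19

19


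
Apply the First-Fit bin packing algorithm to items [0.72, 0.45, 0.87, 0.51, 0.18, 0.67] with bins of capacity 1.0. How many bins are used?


Place items sequentially using First-Fit:
  Item 0.72 -> new Bin 1
  Item 0.45 -> new Bin 2
  Item 0.87 -> new Bin 3
  Item 0.51 -> Bin 2 (now 0.96)
  Item 0.18 -> Bin 1 (now 0.9)
  Item 0.67 -> new Bin 4
Total bins used = 4

4


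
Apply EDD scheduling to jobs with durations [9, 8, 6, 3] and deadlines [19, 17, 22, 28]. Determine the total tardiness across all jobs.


Sort by due date (EDD order): [(8, 17), (9, 19), (6, 22), (3, 28)]
Compute completion times and tardiness:
  Job 1: p=8, d=17, C=8, tardiness=max(0,8-17)=0
  Job 2: p=9, d=19, C=17, tardiness=max(0,17-19)=0
  Job 3: p=6, d=22, C=23, tardiness=max(0,23-22)=1
  Job 4: p=3, d=28, C=26, tardiness=max(0,26-28)=0
Total tardiness = 1

1


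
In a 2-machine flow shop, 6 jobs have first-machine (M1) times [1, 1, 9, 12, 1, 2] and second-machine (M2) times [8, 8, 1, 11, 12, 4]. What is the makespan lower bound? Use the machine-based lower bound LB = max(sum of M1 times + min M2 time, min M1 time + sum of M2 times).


LB1 = sum(M1 times) + min(M2 times) = 26 + 1 = 27
LB2 = min(M1 times) + sum(M2 times) = 1 + 44 = 45
Lower bound = max(LB1, LB2) = max(27, 45) = 45

45


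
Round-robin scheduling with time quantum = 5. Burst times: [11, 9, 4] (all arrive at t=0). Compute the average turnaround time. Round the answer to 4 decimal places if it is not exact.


Time quantum = 5
Execution trace:
  J1 runs 5 units, time = 5
  J2 runs 5 units, time = 10
  J3 runs 4 units, time = 14
  J1 runs 5 units, time = 19
  J2 runs 4 units, time = 23
  J1 runs 1 units, time = 24
Finish times: [24, 23, 14]
Average turnaround = 61/3 = 20.3333

20.3333


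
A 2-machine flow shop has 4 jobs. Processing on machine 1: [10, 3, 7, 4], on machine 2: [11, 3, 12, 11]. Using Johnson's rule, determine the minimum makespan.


Apply Johnson's rule:
  Group 1 (a <= b): [(2, 3, 3), (4, 4, 11), (3, 7, 12), (1, 10, 11)]
  Group 2 (a > b): []
Optimal job order: [2, 4, 3, 1]
Schedule:
  Job 2: M1 done at 3, M2 done at 6
  Job 4: M1 done at 7, M2 done at 18
  Job 3: M1 done at 14, M2 done at 30
  Job 1: M1 done at 24, M2 done at 41
Makespan = 41

41


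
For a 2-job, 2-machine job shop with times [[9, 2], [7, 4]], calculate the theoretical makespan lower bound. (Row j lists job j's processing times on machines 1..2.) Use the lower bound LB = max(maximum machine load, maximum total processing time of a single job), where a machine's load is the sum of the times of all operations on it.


Machine loads:
  Machine 1: 9 + 7 = 16
  Machine 2: 2 + 4 = 6
Max machine load = 16
Job totals:
  Job 1: 11
  Job 2: 11
Max job total = 11
Lower bound = max(16, 11) = 16

16


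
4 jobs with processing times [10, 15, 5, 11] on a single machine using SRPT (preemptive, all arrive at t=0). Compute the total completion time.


Since all jobs arrive at t=0, SRPT equals SPT ordering.
SPT order: [5, 10, 11, 15]
Completion times:
  Job 1: p=5, C=5
  Job 2: p=10, C=15
  Job 3: p=11, C=26
  Job 4: p=15, C=41
Total completion time = 5 + 15 + 26 + 41 = 87

87


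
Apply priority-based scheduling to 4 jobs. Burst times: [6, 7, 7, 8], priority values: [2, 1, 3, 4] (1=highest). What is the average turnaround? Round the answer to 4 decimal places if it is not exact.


Sort by priority (ascending = highest first):
Order: [(1, 7), (2, 6), (3, 7), (4, 8)]
Completion times:
  Priority 1, burst=7, C=7
  Priority 2, burst=6, C=13
  Priority 3, burst=7, C=20
  Priority 4, burst=8, C=28
Average turnaround = 68/4 = 17.0

17.0


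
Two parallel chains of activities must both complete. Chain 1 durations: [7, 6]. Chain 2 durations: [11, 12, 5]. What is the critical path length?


Path A total = 7 + 6 = 13
Path B total = 11 + 12 + 5 = 28
Critical path = longest path = max(13, 28) = 28

28


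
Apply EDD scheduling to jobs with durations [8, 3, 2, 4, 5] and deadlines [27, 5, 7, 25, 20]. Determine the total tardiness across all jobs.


Sort by due date (EDD order): [(3, 5), (2, 7), (5, 20), (4, 25), (8, 27)]
Compute completion times and tardiness:
  Job 1: p=3, d=5, C=3, tardiness=max(0,3-5)=0
  Job 2: p=2, d=7, C=5, tardiness=max(0,5-7)=0
  Job 3: p=5, d=20, C=10, tardiness=max(0,10-20)=0
  Job 4: p=4, d=25, C=14, tardiness=max(0,14-25)=0
  Job 5: p=8, d=27, C=22, tardiness=max(0,22-27)=0
Total tardiness = 0

0


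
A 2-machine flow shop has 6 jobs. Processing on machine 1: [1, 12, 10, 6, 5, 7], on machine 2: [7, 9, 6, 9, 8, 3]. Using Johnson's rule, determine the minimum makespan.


Apply Johnson's rule:
  Group 1 (a <= b): [(1, 1, 7), (5, 5, 8), (4, 6, 9)]
  Group 2 (a > b): [(2, 12, 9), (3, 10, 6), (6, 7, 3)]
Optimal job order: [1, 5, 4, 2, 3, 6]
Schedule:
  Job 1: M1 done at 1, M2 done at 8
  Job 5: M1 done at 6, M2 done at 16
  Job 4: M1 done at 12, M2 done at 25
  Job 2: M1 done at 24, M2 done at 34
  Job 3: M1 done at 34, M2 done at 40
  Job 6: M1 done at 41, M2 done at 44
Makespan = 44

44


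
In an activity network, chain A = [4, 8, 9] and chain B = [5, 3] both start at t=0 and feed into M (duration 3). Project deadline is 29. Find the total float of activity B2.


Forward pass: ES(B2) = sum of predecessors on chain B = 5
EF = ES + duration = 5 + 3 = 8
Backward pass: LF(M) = deadline = 29; LS(M) = 29 - 3 = 26
LF(B2) = LS(M) - sum(successors on chain B) = 26 - 0 = 26
LS = LF - duration = 26 - 3 = 23
Total float = LS - ES = 23 - 5 = 18

18


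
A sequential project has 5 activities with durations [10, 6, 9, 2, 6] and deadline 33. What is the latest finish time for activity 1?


LF(activity 1) = deadline - sum of successor durations
Successors: activities 2 through 5 with durations [6, 9, 2, 6]
Sum of successor durations = 23
LF = 33 - 23 = 10

10


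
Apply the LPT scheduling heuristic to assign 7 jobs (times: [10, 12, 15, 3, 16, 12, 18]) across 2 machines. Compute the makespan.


Sort jobs in decreasing order (LPT): [18, 16, 15, 12, 12, 10, 3]
Assign each job to the least loaded machine:
  Machine 1: jobs [18, 12, 12], load = 42
  Machine 2: jobs [16, 15, 10, 3], load = 44
Makespan = max load = 44

44


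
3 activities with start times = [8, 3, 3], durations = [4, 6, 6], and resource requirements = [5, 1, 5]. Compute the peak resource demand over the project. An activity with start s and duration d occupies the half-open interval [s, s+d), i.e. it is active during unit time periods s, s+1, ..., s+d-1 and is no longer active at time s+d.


Each activity i is active on [start_i, start_i + duration_i).
Compute total resource usage per time slot:
  t=0: active resources = [], total = 0
  t=1: active resources = [], total = 0
  t=2: active resources = [], total = 0
  t=3: active resources = [1, 5], total = 6
  t=4: active resources = [1, 5], total = 6
  t=5: active resources = [1, 5], total = 6
  t=6: active resources = [1, 5], total = 6
  t=7: active resources = [1, 5], total = 6
  t=8: active resources = [5, 1, 5], total = 11
  t=9: active resources = [5], total = 5
  t=10: active resources = [5], total = 5
  t=11: active resources = [5], total = 5
Peak resource demand = 11

11


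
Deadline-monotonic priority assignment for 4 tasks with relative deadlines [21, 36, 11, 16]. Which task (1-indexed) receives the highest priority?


Sort tasks by relative deadline (ascending):
  Task 3: deadline = 11
  Task 4: deadline = 16
  Task 1: deadline = 21
  Task 2: deadline = 36
Priority order (highest first): [3, 4, 1, 2]
Highest priority task = 3

3


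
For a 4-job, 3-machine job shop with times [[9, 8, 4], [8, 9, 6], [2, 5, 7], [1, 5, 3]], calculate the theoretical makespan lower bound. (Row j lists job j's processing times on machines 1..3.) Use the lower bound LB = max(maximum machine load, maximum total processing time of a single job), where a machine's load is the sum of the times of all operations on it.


Machine loads:
  Machine 1: 9 + 8 + 2 + 1 = 20
  Machine 2: 8 + 9 + 5 + 5 = 27
  Machine 3: 4 + 6 + 7 + 3 = 20
Max machine load = 27
Job totals:
  Job 1: 21
  Job 2: 23
  Job 3: 14
  Job 4: 9
Max job total = 23
Lower bound = max(27, 23) = 27

27


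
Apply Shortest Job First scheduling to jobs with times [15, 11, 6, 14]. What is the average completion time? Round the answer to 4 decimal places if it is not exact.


SJF order (ascending): [6, 11, 14, 15]
Completion times:
  Job 1: burst=6, C=6
  Job 2: burst=11, C=17
  Job 3: burst=14, C=31
  Job 4: burst=15, C=46
Average completion = 100/4 = 25.0

25.0


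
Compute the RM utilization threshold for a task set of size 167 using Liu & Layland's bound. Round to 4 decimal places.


Compute 2^(1/167) = 1.0041592075
Subtract 1: 1.0041592075 - 1 = 0.0041592075
Multiply by n: 167 * 0.0041592075 = 0.6945876525
Round to 4 dp: 0.6946

0.6946


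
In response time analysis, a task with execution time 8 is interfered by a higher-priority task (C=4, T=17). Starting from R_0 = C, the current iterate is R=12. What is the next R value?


R_next = C + ceil(R_prev / T_hp) * C_hp
ceil(12 / 17) = ceil(0.7059) = 1
Interference = 1 * 4 = 4
R_next = 8 + 4 = 12
R_next = R_prev, so the iteration has converged (response time = 12).

12


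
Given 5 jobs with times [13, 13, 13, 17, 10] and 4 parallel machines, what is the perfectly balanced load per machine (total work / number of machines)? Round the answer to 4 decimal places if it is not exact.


Total processing time = 13 + 13 + 13 + 17 + 10 = 66
Number of machines = 4
Ideal balanced load = 66 / 4 = 16.5

16.5


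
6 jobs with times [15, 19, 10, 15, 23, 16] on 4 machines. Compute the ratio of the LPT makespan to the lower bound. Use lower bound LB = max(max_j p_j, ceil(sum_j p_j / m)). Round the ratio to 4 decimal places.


LPT order: [23, 19, 16, 15, 15, 10]
Machine loads after assignment: [23, 19, 26, 30]
LPT makespan = 30
Lower bound = max(max_job, ceil(total/4)) = max(23, 25) = 25
Ratio = 30 / 25 = 1.2

1.2


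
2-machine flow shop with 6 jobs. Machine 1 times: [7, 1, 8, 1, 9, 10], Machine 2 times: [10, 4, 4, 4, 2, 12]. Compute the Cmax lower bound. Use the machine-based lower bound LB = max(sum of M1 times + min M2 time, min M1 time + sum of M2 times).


LB1 = sum(M1 times) + min(M2 times) = 36 + 2 = 38
LB2 = min(M1 times) + sum(M2 times) = 1 + 36 = 37
Lower bound = max(LB1, LB2) = max(38, 37) = 38

38


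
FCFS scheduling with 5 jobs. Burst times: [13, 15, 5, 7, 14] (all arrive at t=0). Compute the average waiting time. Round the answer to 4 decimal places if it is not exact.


FCFS order (as given): [13, 15, 5, 7, 14]
Waiting times:
  Job 1: wait = 0
  Job 2: wait = 13
  Job 3: wait = 28
  Job 4: wait = 33
  Job 5: wait = 40
Sum of waiting times = 114
Average waiting time = 114/5 = 22.8

22.8


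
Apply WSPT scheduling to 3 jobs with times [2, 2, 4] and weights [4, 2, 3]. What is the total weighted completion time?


Compute p/w ratios and sort ascending (WSPT): [(2, 4), (2, 2), (4, 3)]
Compute weighted completion times:
  Job (p=2,w=4): C=2, w*C=4*2=8
  Job (p=2,w=2): C=4, w*C=2*4=8
  Job (p=4,w=3): C=8, w*C=3*8=24
Total weighted completion time = 40

40


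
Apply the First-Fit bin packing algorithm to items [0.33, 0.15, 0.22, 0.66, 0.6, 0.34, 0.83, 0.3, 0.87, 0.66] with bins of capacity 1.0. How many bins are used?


Place items sequentially using First-Fit:
  Item 0.33 -> new Bin 1
  Item 0.15 -> Bin 1 (now 0.48)
  Item 0.22 -> Bin 1 (now 0.7)
  Item 0.66 -> new Bin 2
  Item 0.6 -> new Bin 3
  Item 0.34 -> Bin 2 (now 1.0)
  Item 0.83 -> new Bin 4
  Item 0.3 -> Bin 1 (now 1.0)
  Item 0.87 -> new Bin 5
  Item 0.66 -> new Bin 6
Total bins used = 6

6


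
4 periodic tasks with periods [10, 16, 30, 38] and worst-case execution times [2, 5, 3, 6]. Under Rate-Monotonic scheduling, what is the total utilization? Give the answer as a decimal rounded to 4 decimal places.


Compute individual utilizations (exact fractions):
  Task 1: C/T = 2/10 = 1/5 (approx. 0.2)
  Task 2: C/T = 5/16 (approx. 0.3125)
  Task 3: C/T = 3/30 = 1/10 (approx. 0.1)
  Task 4: C/T = 6/38 = 3/19 (approx. 0.1579)
Total utilization U = 1/5 + 5/16 + 1/10 + 3/19 = 1171/1520
Rounded to 4 decimal places: U = 0.7704
RM (Liu & Layland) bound for 4 tasks = 0.756828; compare with U = 1171/1520 (approx. 0.770395)
bound < U <= 1, so the RM sufficient condition is not met (inconclusive; an exact test such as response-time analysis is needed).

0.7704


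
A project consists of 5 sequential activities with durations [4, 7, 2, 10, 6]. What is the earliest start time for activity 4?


Activity 4 starts after activities 1 through 3 complete.
Predecessor durations: [4, 7, 2]
ES = 4 + 7 + 2 = 13

13
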